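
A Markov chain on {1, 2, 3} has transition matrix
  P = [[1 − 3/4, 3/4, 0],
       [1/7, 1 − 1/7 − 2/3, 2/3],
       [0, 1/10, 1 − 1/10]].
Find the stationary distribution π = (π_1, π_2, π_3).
π = (4/165, 7/55, 28/33)

This is a birth-death chain on three states, which satisfies detailed balance: π_1 · P_{12} = π_2 · P_{21} and π_2 · P_{23} = π_3 · P_{32}.
From π_1 · 3/4 = π_2 · 1/7: π_2/π_1 = (3/4)/(1/7) = 21/4.
From π_2 · 2/3 = π_3 · 1/10: π_3/π_2 = (2/3)/(1/10) = 20/3.
Take π_1 proportional to 1; then unnormalized π = (1, 21/4, 35). Normalize by dividing by the sum 165/4:
  π = (4/165, 7/55, 28/33).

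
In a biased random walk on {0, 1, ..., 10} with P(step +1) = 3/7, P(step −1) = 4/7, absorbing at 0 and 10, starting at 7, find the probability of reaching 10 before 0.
P(hit 10 before 0) = (1 − (4/3)^7) / (1 − (4/3)^10) = 383319/989527

Let u_k denote P(reach 10 before 0 | start at k). Boundary: u_0 = 0, u_10 = 1. Recurrence: u_k = 3/7·u_{k+1} + 4/7·u_{k-1} for 1 ≤ k ≤ 9. Try u_k = A + B·r^k with r = q/p = (4/7)/(3/7) = 4/3. Substitution satisfies the recurrence; boundary conditions give:
  u_k = (1 − r^k) / (1 − r^N) = (1 − (4/3)^7) / (1 − (4/3)^10) = 383319/989527.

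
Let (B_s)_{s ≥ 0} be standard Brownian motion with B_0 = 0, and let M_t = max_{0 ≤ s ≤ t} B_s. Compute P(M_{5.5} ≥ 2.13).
P(M_{5.5} ≥ 2.13) = 2·P(B_{5.5} ≥ 2.13) = 2(1 − Φ(2.13/√5.5)) ≈ 0.3638

By the reflection principle for Brownian motion, P(M_t ≥ a) = 2 · P(B_t ≥ a) for a ≥ 0. Since B_t ~ N(0, t), P(B_t ≥ 2.13) = 1 − Φ(2.13/√t) = 1 − Φ(2.13/√5.5) = 1 − Φ(0.9082). So
  P(M_{5.5} ≥ 2.13) = 2(1 − Φ(0.9082)) ≈ 0.3638.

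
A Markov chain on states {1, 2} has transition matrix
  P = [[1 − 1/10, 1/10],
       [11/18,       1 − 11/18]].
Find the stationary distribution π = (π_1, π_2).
π_1 = 55/64, π_2 = 9/64

Solve πP = π with π_1 + π_2 = 1. From πP = π: π_1 · (1 − 1/10) + π_2 · 11/18 = π_1 ⇒ π_2 · 11/18 = π_1 · 1/10 ⇒ π_2/π_1 = (1/10)/(11/18) = 9/55. Together with π_1 + π_2 = 1:
  π_1 = (11/18)/(1/10 + 11/18) = (11/18)/(32/45) = 55/64,
  π_2 = (1/10)/(1/10 + 11/18) = (1/10)/(32/45) = 9/64.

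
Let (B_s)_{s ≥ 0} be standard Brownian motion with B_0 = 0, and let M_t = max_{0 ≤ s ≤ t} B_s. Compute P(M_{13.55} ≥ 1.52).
P(M_{13.55} ≥ 1.52) = 2·P(B_{13.55} ≥ 1.52) = 2(1 − Φ(1.52/√13.55)) ≈ 0.6797

By the reflection principle for Brownian motion, P(M_t ≥ a) = 2 · P(B_t ≥ a) for a ≥ 0. Since B_t ~ N(0, t), P(B_t ≥ 1.52) = 1 − Φ(1.52/√t) = 1 − Φ(1.52/√13.55) = 1 − Φ(0.4129). So
  P(M_{13.55} ≥ 1.52) = 2(1 − Φ(0.4129)) ≈ 0.6797.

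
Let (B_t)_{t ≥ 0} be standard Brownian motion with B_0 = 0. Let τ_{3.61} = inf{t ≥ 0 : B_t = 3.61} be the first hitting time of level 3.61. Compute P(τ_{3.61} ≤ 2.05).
P(τ_{3.61} ≤ 2.05) = 2(1 − Φ(3.61/√2.05)) = 2(1 − Φ(2.5213)) ≈ 0.0117

By the reflection principle for standard BM, P(τ_b ≤ t) = 2 · P(B_t ≥ b). Since B_t ~ N(0, t), P(B_t ≥ 3.61) = 1 − Φ(3.61/√t) = 1 − Φ(3.61/√2.05) = 1 − Φ(2.5213) ≈ 0.00585. Doubling: P(τ_{3.61} ≤ 2.05) ≈ 2 · 0.00585 = 0.01170 ≈ 0.0117.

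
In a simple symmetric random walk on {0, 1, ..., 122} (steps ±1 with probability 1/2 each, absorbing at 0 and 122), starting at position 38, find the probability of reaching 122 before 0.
P(hit 122 before 0) = 38/122 = 19/61

Let u_k = P(hit 122 before 0 | start at k). Then u_0 = 0, u_122 = 1, and u_k = u_{k-1}/2 + u_{k+1}/2 for 1 ≤ k ≤ 121. This harmonic recurrence is solved by u_k = k/122, giving u_38 = 38/122 = 19/61.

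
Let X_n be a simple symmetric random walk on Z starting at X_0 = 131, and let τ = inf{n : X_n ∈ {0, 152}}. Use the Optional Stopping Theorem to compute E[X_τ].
E[X_τ] = 131

X_n is a martingale and τ is a bounded-mean stopping time (indeed τ is finite a.s. with bounded expectation since the walk is in a bounded region). By the OST, E[X_τ] = E[X_0] = 131. Equivalently: E[X_τ] = 152 · P(hit 152 first) + 0 · P(hit 0 first) = 152 · (131/152) = 131.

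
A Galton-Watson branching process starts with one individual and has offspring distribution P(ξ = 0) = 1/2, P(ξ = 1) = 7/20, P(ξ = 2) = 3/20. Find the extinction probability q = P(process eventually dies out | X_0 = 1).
q = 1

Mean offspring μ = 0·1/2 + 1·7/20 + 2·3/20 = 13/20 ≤ 1. For μ ≤ 1 with offspring not concentrated at 1, the Galton-Watson process goes extinct almost surely, so q = 1.
(Algebraic check: The pgf is f(s) = 1/2 + 7/20·s + 3/20·s². The extinction probability q is the smallest fixed point of f in [0, 1]. Setting s = f(s):
  3/20·s² + (7/20 − 1)·s + 1/2 = 0
  3/20·s² − (1/2 + 3/20)·s + 1/2 = 0
which factors as (s − 1)·(3/20·s − 1/2) = 0, giving roots s = 1 and s = (1/2)/(3/20) = 10/3. Since 10/3 ≥ 1, the smallest root in [0, 1] is s = 1.)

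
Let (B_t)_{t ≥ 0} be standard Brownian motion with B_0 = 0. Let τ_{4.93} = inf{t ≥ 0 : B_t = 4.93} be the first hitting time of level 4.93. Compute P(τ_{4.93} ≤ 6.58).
P(τ_{4.93} ≤ 6.58) = 2(1 − Φ(4.93/√6.58)) = 2(1 − Φ(1.9219)) ≈ 0.0546

By the reflection principle for standard BM, P(τ_b ≤ t) = 2 · P(B_t ≥ b). Since B_t ~ N(0, t), P(B_t ≥ 4.93) = 1 − Φ(4.93/√t) = 1 − Φ(4.93/√6.58) = 1 − Φ(1.9219) ≈ 0.02731. Doubling: P(τ_{4.93} ≤ 6.58) ≈ 2 · 0.02731 = 0.05462 ≈ 0.0546.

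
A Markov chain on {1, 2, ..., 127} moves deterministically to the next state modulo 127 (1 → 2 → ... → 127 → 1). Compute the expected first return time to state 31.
E[T_31 | X_0 = 31] = 127

The chain cycles deterministically, so starting at state 31 it returns in exactly 127 steps. Equivalently, the stationary distribution is uniform π_j = 1/127 for every state j, so by Kac's formula E[T_31] = 1/π_31 = 127.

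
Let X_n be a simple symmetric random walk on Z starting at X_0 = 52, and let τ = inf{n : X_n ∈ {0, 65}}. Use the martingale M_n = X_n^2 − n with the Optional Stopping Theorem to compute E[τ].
E[τ] = 676

M_n = X_n^2 − n is a martingale (since E[X_{n+1}^2 | F_n] = X_n^2 + 1). By OST (τ has finite mean in a bounded region), E[M_τ] = E[M_0] = X_0^2 − 0 = 52^2 = 2704. Also E[M_τ] = E[X_τ^2] − E[τ]. The walk exits at 0 or 65, with P(hit 65 first) = 52/65, so E[X_τ^2] = 65^2 · 52/65 + 0 = 3380. Thus E[τ] = E[X_τ^2] − E[M_τ] = 3380 − 2704 = 676 = 52(65 − 52) = 676.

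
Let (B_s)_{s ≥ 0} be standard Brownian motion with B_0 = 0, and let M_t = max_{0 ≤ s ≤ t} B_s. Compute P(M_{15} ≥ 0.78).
P(M_{15} ≥ 0.78) = 2·P(B_{15} ≥ 0.78) = 2(1 − Φ(0.78/√15)) ≈ 0.8404

By the reflection principle for Brownian motion, P(M_t ≥ a) = 2 · P(B_t ≥ a) for a ≥ 0. Since B_t ~ N(0, t), P(B_t ≥ 0.78) = 1 − Φ(0.78/√t) = 1 − Φ(0.78/√15) = 1 − Φ(0.2014). So
  P(M_{15} ≥ 0.78) = 2(1 − Φ(0.2014)) ≈ 0.8404.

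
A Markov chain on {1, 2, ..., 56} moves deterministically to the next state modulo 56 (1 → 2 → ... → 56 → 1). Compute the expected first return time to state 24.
E[T_24 | X_0 = 24] = 56

The chain cycles deterministically, so starting at state 24 it returns in exactly 56 steps. Equivalently, the stationary distribution is uniform π_j = 1/56 for every state j, so by Kac's formula E[T_24] = 1/π_24 = 56.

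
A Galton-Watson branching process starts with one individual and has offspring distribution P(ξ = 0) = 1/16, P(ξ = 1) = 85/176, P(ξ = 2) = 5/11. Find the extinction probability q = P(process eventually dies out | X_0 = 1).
q = 11/80

The pgf is f(s) = 1/16 + 85/176·s + 5/11·s². The extinction probability q is the smallest fixed point of f in [0, 1]. Setting s = f(s):
  5/11·s² + (85/176 − 1)·s + 1/16 = 0
  5/11·s² − (1/16 + 5/11)·s + 1/16 = 0
which factors as (s − 1)·(5/11·s − 1/16) = 0, giving roots s = 1 and s = (1/16)/(5/11) = 11/80.
Mean offspring μ = 85/176 + 2·5/11 = 245/176 > 1 (supercritical), so q < 1. The extinction probability is the smaller root: q = (1/16)/(5/11) = 11/80.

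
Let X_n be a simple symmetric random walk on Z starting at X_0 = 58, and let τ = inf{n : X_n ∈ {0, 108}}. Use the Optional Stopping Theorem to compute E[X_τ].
E[X_τ] = 58

X_n is a martingale and τ is a bounded-mean stopping time (indeed τ is finite a.s. with bounded expectation since the walk is in a bounded region). By the OST, E[X_τ] = E[X_0] = 58. Equivalently: E[X_τ] = 108 · P(hit 108 first) + 0 · P(hit 0 first) = 108 · (58/108) = 58.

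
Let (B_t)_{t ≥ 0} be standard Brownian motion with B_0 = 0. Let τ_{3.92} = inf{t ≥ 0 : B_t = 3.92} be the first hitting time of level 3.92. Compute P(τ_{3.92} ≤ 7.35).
P(τ_{3.92} ≤ 7.35) = 2(1 − Φ(3.92/√7.35)) = 2(1 − Φ(1.4459)) ≈ 0.1482

By the reflection principle for standard BM, P(τ_b ≤ t) = 2 · P(B_t ≥ b). Since B_t ~ N(0, t), P(B_t ≥ 3.92) = 1 − Φ(3.92/√t) = 1 − Φ(3.92/√7.35) = 1 − Φ(1.4459) ≈ 0.07410. Doubling: P(τ_{3.92} ≤ 7.35) ≈ 2 · 0.07410 = 0.14820 ≈ 0.1482.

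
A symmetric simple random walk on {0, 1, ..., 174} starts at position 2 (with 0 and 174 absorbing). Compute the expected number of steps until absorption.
E[τ | X_0 = 2] = 344

Let v_k = E[τ | X_0 = k]. Boundary: v_0 = v_174 = 0. Recurrence: v_k = 1 + (v_{k-1} + v_{k+1})/2 for 1 ≤ k ≤ 173. The particular solution to v_k − (v_{k-1} + v_{k+1})/2 = 1 is v_k = −k^2. Adding homogeneous solution A + B k and matching boundaries gives v_k = k (174 − k). Substituting k = 2: v_2 = 2 · 172 = 344.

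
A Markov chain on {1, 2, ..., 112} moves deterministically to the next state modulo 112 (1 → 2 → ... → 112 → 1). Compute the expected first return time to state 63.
E[T_63 | X_0 = 63] = 112

The chain cycles deterministically, so starting at state 63 it returns in exactly 112 steps. Equivalently, the stationary distribution is uniform π_j = 1/112 for every state j, so by Kac's formula E[T_63] = 1/π_63 = 112.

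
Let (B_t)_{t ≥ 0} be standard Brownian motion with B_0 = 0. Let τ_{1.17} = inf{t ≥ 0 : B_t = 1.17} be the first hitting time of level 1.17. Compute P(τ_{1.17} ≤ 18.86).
P(τ_{1.17} ≤ 18.86) = 2(1 − Φ(1.17/√18.86)) = 2(1 − Φ(0.2694)) ≈ 0.7876

By the reflection principle for standard BM, P(τ_b ≤ t) = 2 · P(B_t ≥ b). Since B_t ~ N(0, t), P(B_t ≥ 1.17) = 1 − Φ(1.17/√t) = 1 − Φ(1.17/√18.86) = 1 − Φ(0.2694) ≈ 0.39381. Doubling: P(τ_{1.17} ≤ 18.86) ≈ 2 · 0.39381 = 0.78762 ≈ 0.7876.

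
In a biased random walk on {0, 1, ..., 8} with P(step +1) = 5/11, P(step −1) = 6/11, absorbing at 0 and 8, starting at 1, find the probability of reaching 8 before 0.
P(hit 8 before 0) = (1 − (6/5)^1) / (1 − (6/5)^8) = 78125/1288991

Let u_k denote P(reach 8 before 0 | start at k). Boundary: u_0 = 0, u_8 = 1. Recurrence: u_k = 5/11·u_{k+1} + 6/11·u_{k-1} for 1 ≤ k ≤ 7. Try u_k = A + B·r^k with r = q/p = (6/11)/(5/11) = 6/5. Substitution satisfies the recurrence; boundary conditions give:
  u_k = (1 − r^k) / (1 − r^N) = (1 − (6/5)^1) / (1 − (6/5)^8) = 78125/1288991.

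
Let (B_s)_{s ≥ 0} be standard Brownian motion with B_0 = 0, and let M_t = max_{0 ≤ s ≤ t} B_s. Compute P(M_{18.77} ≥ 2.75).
P(M_{18.77} ≥ 2.75) = 2·P(B_{18.77} ≥ 2.75) = 2(1 − Φ(2.75/√18.77)) ≈ 0.5256

By the reflection principle for Brownian motion, P(M_t ≥ a) = 2 · P(B_t ≥ a) for a ≥ 0. Since B_t ~ N(0, t), P(B_t ≥ 2.75) = 1 − Φ(2.75/√t) = 1 − Φ(2.75/√18.77) = 1 − Φ(0.6347). So
  P(M_{18.77} ≥ 2.75) = 2(1 − Φ(0.6347)) ≈ 0.5256.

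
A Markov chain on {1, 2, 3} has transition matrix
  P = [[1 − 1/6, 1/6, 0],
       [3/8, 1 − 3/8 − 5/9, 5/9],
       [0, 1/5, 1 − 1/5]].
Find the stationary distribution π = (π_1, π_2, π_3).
π = (81/217, 36/217, 100/217)

This is a birth-death chain on three states, which satisfies detailed balance: π_1 · P_{12} = π_2 · P_{21} and π_2 · P_{23} = π_3 · P_{32}.
From π_1 · 1/6 = π_2 · 3/8: π_2/π_1 = (1/6)/(3/8) = 4/9.
From π_2 · 5/9 = π_3 · 1/5: π_3/π_2 = (5/9)/(1/5) = 25/9.
Take π_1 proportional to 1; then unnormalized π = (1, 4/9, 100/81). Normalize by dividing by the sum 217/81:
  π = (81/217, 36/217, 100/217).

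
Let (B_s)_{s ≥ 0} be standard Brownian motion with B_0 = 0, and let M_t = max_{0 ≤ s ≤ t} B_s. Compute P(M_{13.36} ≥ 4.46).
P(M_{13.36} ≥ 4.46) = 2·P(B_{13.36} ≥ 4.46) = 2(1 − Φ(4.46/√13.36)) ≈ 0.2224

By the reflection principle for Brownian motion, P(M_t ≥ a) = 2 · P(B_t ≥ a) for a ≥ 0. Since B_t ~ N(0, t), P(B_t ≥ 4.46) = 1 − Φ(4.46/√t) = 1 − Φ(4.46/√13.36) = 1 − Φ(1.2202). So
  P(M_{13.36} ≥ 4.46) = 2(1 − Φ(1.2202)) ≈ 0.2224.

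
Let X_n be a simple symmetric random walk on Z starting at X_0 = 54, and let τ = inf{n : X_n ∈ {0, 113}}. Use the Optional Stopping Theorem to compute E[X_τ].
E[X_τ] = 54

X_n is a martingale and τ is a bounded-mean stopping time (indeed τ is finite a.s. with bounded expectation since the walk is in a bounded region). By the OST, E[X_τ] = E[X_0] = 54. Equivalently: E[X_τ] = 113 · P(hit 113 first) + 0 · P(hit 0 first) = 113 · (54/113) = 54.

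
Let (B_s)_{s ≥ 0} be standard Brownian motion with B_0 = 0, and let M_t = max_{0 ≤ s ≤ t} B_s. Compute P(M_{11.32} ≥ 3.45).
P(M_{11.32} ≥ 3.45) = 2·P(B_{11.32} ≥ 3.45) = 2(1 − Φ(3.45/√11.32)) ≈ 0.3052

By the reflection principle for Brownian motion, P(M_t ≥ a) = 2 · P(B_t ≥ a) for a ≥ 0. Since B_t ~ N(0, t), P(B_t ≥ 3.45) = 1 − Φ(3.45/√t) = 1 − Φ(3.45/√11.32) = 1 − Φ(1.0254). So
  P(M_{11.32} ≥ 3.45) = 2(1 − Φ(1.0254)) ≈ 0.3052.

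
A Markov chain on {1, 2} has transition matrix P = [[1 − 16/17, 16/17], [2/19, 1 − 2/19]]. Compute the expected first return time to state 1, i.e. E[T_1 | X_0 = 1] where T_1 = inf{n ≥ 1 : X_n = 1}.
E[T_1 | X_0 = 1] = 1/π_1 = 169/17

For an irreducible recurrent Markov chain with stationary distribution π, E[T_i | X_0 = i] = 1/π_i (Kac's formula). Here π_1 = (2/19)/(16/17 + 2/19) = (2/19)/(338/323) = 17/169, so E[T_1 | X_0 = 1] = 1/π_1 = (16/17 + 2/19)/(2/19) = (338/323)/(2/19) = 169/17.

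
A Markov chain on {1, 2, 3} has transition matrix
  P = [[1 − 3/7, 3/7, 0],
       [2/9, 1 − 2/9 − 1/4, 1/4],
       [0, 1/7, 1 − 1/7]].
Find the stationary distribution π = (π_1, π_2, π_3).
π = (56/353, 108/353, 189/353)

This is a birth-death chain on three states, which satisfies detailed balance: π_1 · P_{12} = π_2 · P_{21} and π_2 · P_{23} = π_3 · P_{32}.
From π_1 · 3/7 = π_2 · 2/9: π_2/π_1 = (3/7)/(2/9) = 27/14.
From π_2 · 1/4 = π_3 · 1/7: π_3/π_2 = (1/4)/(1/7) = 7/4.
Take π_1 proportional to 1; then unnormalized π = (1, 27/14, 27/8). Normalize by dividing by the sum 353/56:
  π = (56/353, 108/353, 189/353).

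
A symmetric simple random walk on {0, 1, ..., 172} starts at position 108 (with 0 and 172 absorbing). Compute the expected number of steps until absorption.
E[τ | X_0 = 108] = 6912

Let v_k = E[τ | X_0 = k]. Boundary: v_0 = v_172 = 0. Recurrence: v_k = 1 + (v_{k-1} + v_{k+1})/2 for 1 ≤ k ≤ 171. The particular solution to v_k − (v_{k-1} + v_{k+1})/2 = 1 is v_k = −k^2. Adding homogeneous solution A + B k and matching boundaries gives v_k = k (172 − k). Substituting k = 108: v_108 = 108 · 64 = 6912.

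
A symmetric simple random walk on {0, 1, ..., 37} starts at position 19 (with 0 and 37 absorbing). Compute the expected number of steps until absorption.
E[τ | X_0 = 19] = 342

Let v_k = E[τ | X_0 = k]. Boundary: v_0 = v_37 = 0. Recurrence: v_k = 1 + (v_{k-1} + v_{k+1})/2 for 1 ≤ k ≤ 36. The particular solution to v_k − (v_{k-1} + v_{k+1})/2 = 1 is v_k = −k^2. Adding homogeneous solution A + B k and matching boundaries gives v_k = k (37 − k). Substituting k = 19: v_19 = 19 · 18 = 342.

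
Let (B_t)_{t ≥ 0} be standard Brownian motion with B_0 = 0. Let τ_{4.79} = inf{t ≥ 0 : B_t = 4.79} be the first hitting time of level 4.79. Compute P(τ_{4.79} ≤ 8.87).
P(τ_{4.79} ≤ 8.87) = 2(1 − Φ(4.79/√8.87)) = 2(1 − Φ(1.6083)) ≈ 0.1078

By the reflection principle for standard BM, P(τ_b ≤ t) = 2 · P(B_t ≥ b). Since B_t ~ N(0, t), P(B_t ≥ 4.79) = 1 − Φ(4.79/√t) = 1 − Φ(4.79/√8.87) = 1 − Φ(1.6083) ≈ 0.05388. Doubling: P(τ_{4.79} ≤ 8.87) ≈ 2 · 0.05388 = 0.10776 ≈ 0.1078.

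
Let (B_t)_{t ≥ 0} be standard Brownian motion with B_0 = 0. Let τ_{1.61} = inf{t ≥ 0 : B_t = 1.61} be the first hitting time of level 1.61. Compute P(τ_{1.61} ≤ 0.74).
P(τ_{1.61} ≤ 0.74) = 2(1 − Φ(1.61/√0.74)) = 2(1 − Φ(1.8716)) ≈ 0.0613

By the reflection principle for standard BM, P(τ_b ≤ t) = 2 · P(B_t ≥ b). Since B_t ~ N(0, t), P(B_t ≥ 1.61) = 1 − Φ(1.61/√t) = 1 − Φ(1.61/√0.74) = 1 − Φ(1.8716) ≈ 0.03063. Doubling: P(τ_{1.61} ≤ 0.74) ≈ 2 · 0.03063 = 0.06126 ≈ 0.0613.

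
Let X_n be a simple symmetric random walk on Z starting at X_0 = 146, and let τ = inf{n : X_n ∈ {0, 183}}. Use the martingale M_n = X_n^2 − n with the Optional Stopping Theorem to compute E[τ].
E[τ] = 5402

M_n = X_n^2 − n is a martingale (since E[X_{n+1}^2 | F_n] = X_n^2 + 1). By OST (τ has finite mean in a bounded region), E[M_τ] = E[M_0] = X_0^2 − 0 = 146^2 = 21316. Also E[M_τ] = E[X_τ^2] − E[τ]. The walk exits at 0 or 183, with P(hit 183 first) = 146/183, so E[X_τ^2] = 183^2 · 146/183 + 0 = 26718. Thus E[τ] = E[X_τ^2] − E[M_τ] = 26718 − 21316 = 5402 = 146(183 − 146) = 5402.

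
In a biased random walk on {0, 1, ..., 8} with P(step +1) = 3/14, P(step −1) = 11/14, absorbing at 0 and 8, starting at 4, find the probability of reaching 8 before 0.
P(hit 8 before 0) = (1 − (11/3)^4) / (1 − (11/3)^8) = 81/14722

Let u_k denote P(reach 8 before 0 | start at k). Boundary: u_0 = 0, u_8 = 1. Recurrence: u_k = 3/14·u_{k+1} + 11/14·u_{k-1} for 1 ≤ k ≤ 7. Try u_k = A + B·r^k with r = q/p = (11/14)/(3/14) = 11/3. Substitution satisfies the recurrence; boundary conditions give:
  u_k = (1 − r^k) / (1 − r^N) = (1 − (11/3)^4) / (1 − (11/3)^8) = 81/14722.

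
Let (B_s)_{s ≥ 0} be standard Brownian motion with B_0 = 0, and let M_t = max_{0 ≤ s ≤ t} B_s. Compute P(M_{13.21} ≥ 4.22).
P(M_{13.21} ≥ 4.22) = 2·P(B_{13.21} ≥ 4.22) = 2(1 − Φ(4.22/√13.21)) ≈ 0.2456

By the reflection principle for Brownian motion, P(M_t ≥ a) = 2 · P(B_t ≥ a) for a ≥ 0. Since B_t ~ N(0, t), P(B_t ≥ 4.22) = 1 − Φ(4.22/√t) = 1 − Φ(4.22/√13.21) = 1 − Φ(1.1611). So
  P(M_{13.21} ≥ 4.22) = 2(1 − Φ(1.1611)) ≈ 0.2456.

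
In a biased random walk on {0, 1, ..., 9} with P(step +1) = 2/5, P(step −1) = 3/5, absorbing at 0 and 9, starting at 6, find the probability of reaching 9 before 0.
P(hit 9 before 0) = (1 − (3/2)^6) / (1 − (3/2)^9) = 280/1009

Let u_k denote P(reach 9 before 0 | start at k). Boundary: u_0 = 0, u_9 = 1. Recurrence: u_k = 2/5·u_{k+1} + 3/5·u_{k-1} for 1 ≤ k ≤ 8. Try u_k = A + B·r^k with r = q/p = (3/5)/(2/5) = 3/2. Substitution satisfies the recurrence; boundary conditions give:
  u_k = (1 − r^k) / (1 − r^N) = (1 − (3/2)^6) / (1 − (3/2)^9) = 280/1009.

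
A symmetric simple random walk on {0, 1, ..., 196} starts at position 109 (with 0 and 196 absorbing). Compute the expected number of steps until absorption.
E[τ | X_0 = 109] = 9483

Let v_k = E[τ | X_0 = k]. Boundary: v_0 = v_196 = 0. Recurrence: v_k = 1 + (v_{k-1} + v_{k+1})/2 for 1 ≤ k ≤ 195. The particular solution to v_k − (v_{k-1} + v_{k+1})/2 = 1 is v_k = −k^2. Adding homogeneous solution A + B k and matching boundaries gives v_k = k (196 − k). Substituting k = 109: v_109 = 109 · 87 = 9483.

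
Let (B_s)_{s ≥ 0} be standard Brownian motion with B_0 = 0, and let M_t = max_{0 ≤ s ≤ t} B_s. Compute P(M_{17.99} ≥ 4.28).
P(M_{17.99} ≥ 4.28) = 2·P(B_{17.99} ≥ 4.28) = 2(1 − Φ(4.28/√17.99)) ≈ 0.3129

By the reflection principle for Brownian motion, P(M_t ≥ a) = 2 · P(B_t ≥ a) for a ≥ 0. Since B_t ~ N(0, t), P(B_t ≥ 4.28) = 1 − Φ(4.28/√t) = 1 − Φ(4.28/√17.99) = 1 − Φ(1.0091). So
  P(M_{17.99} ≥ 4.28) = 2(1 − Φ(1.0091)) ≈ 0.3129.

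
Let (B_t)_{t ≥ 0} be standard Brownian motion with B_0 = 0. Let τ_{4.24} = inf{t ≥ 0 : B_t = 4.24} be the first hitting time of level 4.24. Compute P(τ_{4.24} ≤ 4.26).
P(τ_{4.24} ≤ 4.26) = 2(1 − Φ(4.24/√4.26)) = 2(1 − Φ(2.0543)) ≈ 0.0399

By the reflection principle for standard BM, P(τ_b ≤ t) = 2 · P(B_t ≥ b). Since B_t ~ N(0, t), P(B_t ≥ 4.24) = 1 − Φ(4.24/√t) = 1 − Φ(4.24/√4.26) = 1 − Φ(2.0543) ≈ 0.01997. Doubling: P(τ_{4.24} ≤ 4.26) ≈ 2 · 0.01997 = 0.03994 ≈ 0.0399.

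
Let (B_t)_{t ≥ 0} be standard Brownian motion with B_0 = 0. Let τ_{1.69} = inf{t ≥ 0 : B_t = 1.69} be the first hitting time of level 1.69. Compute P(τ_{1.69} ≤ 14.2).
P(τ_{1.69} ≤ 14.2) = 2(1 − Φ(1.69/√14.2)) = 2(1 − Φ(0.4485)) ≈ 0.6538

By the reflection principle for standard BM, P(τ_b ≤ t) = 2 · P(B_t ≥ b). Since B_t ~ N(0, t), P(B_t ≥ 1.69) = 1 − Φ(1.69/√t) = 1 − Φ(1.69/√14.2) = 1 − Φ(0.4485) ≈ 0.32690. Doubling: P(τ_{1.69} ≤ 14.2) ≈ 2 · 0.32690 = 0.65380 ≈ 0.6538.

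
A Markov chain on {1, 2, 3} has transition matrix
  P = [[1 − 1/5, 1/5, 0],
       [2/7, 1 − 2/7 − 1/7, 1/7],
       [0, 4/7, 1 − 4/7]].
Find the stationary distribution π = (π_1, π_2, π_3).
π = (8/15, 28/75, 7/75)

This is a birth-death chain on three states, which satisfies detailed balance: π_1 · P_{12} = π_2 · P_{21} and π_2 · P_{23} = π_3 · P_{32}.
From π_1 · 1/5 = π_2 · 2/7: π_2/π_1 = (1/5)/(2/7) = 7/10.
From π_2 · 1/7 = π_3 · 4/7: π_3/π_2 = (1/7)/(4/7) = 1/4.
Take π_1 proportional to 1; then unnormalized π = (1, 7/10, 7/40). Normalize by dividing by the sum 15/8:
  π = (8/15, 28/75, 7/75).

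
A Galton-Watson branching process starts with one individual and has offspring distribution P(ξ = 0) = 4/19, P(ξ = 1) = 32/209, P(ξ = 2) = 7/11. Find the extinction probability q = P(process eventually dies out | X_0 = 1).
q = 44/133

The pgf is f(s) = 4/19 + 32/209·s + 7/11·s². The extinction probability q is the smallest fixed point of f in [0, 1]. Setting s = f(s):
  7/11·s² + (32/209 − 1)·s + 4/19 = 0
  7/11·s² − (4/19 + 7/11)·s + 4/19 = 0
which factors as (s − 1)·(7/11·s − 4/19) = 0, giving roots s = 1 and s = (4/19)/(7/11) = 44/133.
Mean offspring μ = 32/209 + 2·7/11 = 298/209 > 1 (supercritical), so q < 1. The extinction probability is the smaller root: q = (4/19)/(7/11) = 44/133.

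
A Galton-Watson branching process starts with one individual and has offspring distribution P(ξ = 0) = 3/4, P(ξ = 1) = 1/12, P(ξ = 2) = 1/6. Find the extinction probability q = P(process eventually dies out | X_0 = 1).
q = 1

Mean offspring μ = 0·3/4 + 1·1/12 + 2·1/6 = 5/12 ≤ 1. For μ ≤ 1 with offspring not concentrated at 1, the Galton-Watson process goes extinct almost surely, so q = 1.
(Algebraic check: The pgf is f(s) = 3/4 + 1/12·s + 1/6·s². The extinction probability q is the smallest fixed point of f in [0, 1]. Setting s = f(s):
  1/6·s² + (1/12 − 1)·s + 3/4 = 0
  1/6·s² − (3/4 + 1/6)·s + 3/4 = 0
which factors as (s − 1)·(1/6·s − 3/4) = 0, giving roots s = 1 and s = (3/4)/(1/6) = 9/2. Since 9/2 ≥ 1, the smallest root in [0, 1] is s = 1.)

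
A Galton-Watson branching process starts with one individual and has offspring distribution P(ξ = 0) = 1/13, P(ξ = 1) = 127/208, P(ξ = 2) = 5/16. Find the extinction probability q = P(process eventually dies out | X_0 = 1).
q = 16/65

The pgf is f(s) = 1/13 + 127/208·s + 5/16·s². The extinction probability q is the smallest fixed point of f in [0, 1]. Setting s = f(s):
  5/16·s² + (127/208 − 1)·s + 1/13 = 0
  5/16·s² − (1/13 + 5/16)·s + 1/13 = 0
which factors as (s − 1)·(5/16·s − 1/13) = 0, giving roots s = 1 and s = (1/13)/(5/16) = 16/65.
Mean offspring μ = 127/208 + 2·5/16 = 257/208 > 1 (supercritical), so q < 1. The extinction probability is the smaller root: q = (1/13)/(5/16) = 16/65.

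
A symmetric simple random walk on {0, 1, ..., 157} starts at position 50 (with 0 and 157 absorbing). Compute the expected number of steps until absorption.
E[τ | X_0 = 50] = 5350

Let v_k = E[τ | X_0 = k]. Boundary: v_0 = v_157 = 0. Recurrence: v_k = 1 + (v_{k-1} + v_{k+1})/2 for 1 ≤ k ≤ 156. The particular solution to v_k − (v_{k-1} + v_{k+1})/2 = 1 is v_k = −k^2. Adding homogeneous solution A + B k and matching boundaries gives v_k = k (157 − k). Substituting k = 50: v_50 = 50 · 107 = 5350.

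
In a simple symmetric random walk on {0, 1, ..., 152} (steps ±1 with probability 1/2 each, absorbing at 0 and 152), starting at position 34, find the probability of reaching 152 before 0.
P(hit 152 before 0) = 34/152 = 17/76

Let u_k = P(hit 152 before 0 | start at k). Then u_0 = 0, u_152 = 1, and u_k = u_{k-1}/2 + u_{k+1}/2 for 1 ≤ k ≤ 151. This harmonic recurrence is solved by u_k = k/152, giving u_34 = 34/152 = 17/76.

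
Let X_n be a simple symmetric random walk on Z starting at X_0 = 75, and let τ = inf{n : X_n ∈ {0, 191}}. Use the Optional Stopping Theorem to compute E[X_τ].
E[X_τ] = 75

X_n is a martingale and τ is a bounded-mean stopping time (indeed τ is finite a.s. with bounded expectation since the walk is in a bounded region). By the OST, E[X_τ] = E[X_0] = 75. Equivalently: E[X_τ] = 191 · P(hit 191 first) + 0 · P(hit 0 first) = 191 · (75/191) = 75.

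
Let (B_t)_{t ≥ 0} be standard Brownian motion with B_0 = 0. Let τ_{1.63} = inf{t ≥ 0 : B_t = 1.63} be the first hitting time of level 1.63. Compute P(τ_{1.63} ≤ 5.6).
P(τ_{1.63} ≤ 5.6) = 2(1 − Φ(1.63/√5.6)) = 2(1 − Φ(0.6888)) ≈ 0.4909

By the reflection principle for standard BM, P(τ_b ≤ t) = 2 · P(B_t ≥ b). Since B_t ~ N(0, t), P(B_t ≥ 1.63) = 1 − Φ(1.63/√t) = 1 − Φ(1.63/√5.6) = 1 − Φ(0.6888) ≈ 0.24547. Doubling: P(τ_{1.63} ≤ 5.6) ≈ 2 · 0.24547 = 0.49094 ≈ 0.4909.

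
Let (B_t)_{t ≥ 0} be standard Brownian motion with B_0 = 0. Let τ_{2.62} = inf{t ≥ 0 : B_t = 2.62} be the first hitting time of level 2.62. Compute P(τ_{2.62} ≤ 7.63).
P(τ_{2.62} ≤ 7.63) = 2(1 − Φ(2.62/√7.63)) = 2(1 − Φ(0.9485)) ≈ 0.3429

By the reflection principle for standard BM, P(τ_b ≤ t) = 2 · P(B_t ≥ b). Since B_t ~ N(0, t), P(B_t ≥ 2.62) = 1 − Φ(2.62/√t) = 1 − Φ(2.62/√7.63) = 1 − Φ(0.9485) ≈ 0.17144. Doubling: P(τ_{2.62} ≤ 7.63) ≈ 2 · 0.17144 = 0.34288 ≈ 0.3429.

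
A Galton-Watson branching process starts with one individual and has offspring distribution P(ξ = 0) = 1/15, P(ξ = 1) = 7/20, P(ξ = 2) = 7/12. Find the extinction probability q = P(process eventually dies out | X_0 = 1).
q = 4/35

The pgf is f(s) = 1/15 + 7/20·s + 7/12·s². The extinction probability q is the smallest fixed point of f in [0, 1]. Setting s = f(s):
  7/12·s² + (7/20 − 1)·s + 1/15 = 0
  7/12·s² − (1/15 + 7/12)·s + 1/15 = 0
which factors as (s − 1)·(7/12·s − 1/15) = 0, giving roots s = 1 and s = (1/15)/(7/12) = 4/35.
Mean offspring μ = 7/20 + 2·7/12 = 91/60 > 1 (supercritical), so q < 1. The extinction probability is the smaller root: q = (1/15)/(7/12) = 4/35.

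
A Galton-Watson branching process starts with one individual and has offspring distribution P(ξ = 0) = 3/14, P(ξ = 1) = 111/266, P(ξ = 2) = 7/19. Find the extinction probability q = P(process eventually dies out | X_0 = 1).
q = 57/98

The pgf is f(s) = 3/14 + 111/266·s + 7/19·s². The extinction probability q is the smallest fixed point of f in [0, 1]. Setting s = f(s):
  7/19·s² + (111/266 − 1)·s + 3/14 = 0
  7/19·s² − (3/14 + 7/19)·s + 3/14 = 0
which factors as (s − 1)·(7/19·s − 3/14) = 0, giving roots s = 1 and s = (3/14)/(7/19) = 57/98.
Mean offspring μ = 111/266 + 2·7/19 = 307/266 > 1 (supercritical), so q < 1. The extinction probability is the smaller root: q = (3/14)/(7/19) = 57/98.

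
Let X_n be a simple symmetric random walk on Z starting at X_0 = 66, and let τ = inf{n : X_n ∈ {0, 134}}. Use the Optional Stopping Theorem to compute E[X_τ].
E[X_τ] = 66

X_n is a martingale and τ is a bounded-mean stopping time (indeed τ is finite a.s. with bounded expectation since the walk is in a bounded region). By the OST, E[X_τ] = E[X_0] = 66. Equivalently: E[X_τ] = 134 · P(hit 134 first) + 0 · P(hit 0 first) = 134 · (66/134) = 66.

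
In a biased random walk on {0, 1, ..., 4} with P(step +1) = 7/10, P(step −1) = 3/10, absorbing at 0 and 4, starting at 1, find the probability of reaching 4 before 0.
P(hit 4 before 0) = (1 − (3/7)^1) / (1 − (3/7)^4) = 343/580

Let u_k denote P(reach 4 before 0 | start at k). Boundary: u_0 = 0, u_4 = 1. Recurrence: u_k = 7/10·u_{k+1} + 3/10·u_{k-1} for 1 ≤ k ≤ 3. Try u_k = A + B·r^k with r = q/p = (3/10)/(7/10) = 3/7. Substitution satisfies the recurrence; boundary conditions give:
  u_k = (1 − r^k) / (1 − r^N) = (1 − (3/7)^1) / (1 − (3/7)^4) = 343/580.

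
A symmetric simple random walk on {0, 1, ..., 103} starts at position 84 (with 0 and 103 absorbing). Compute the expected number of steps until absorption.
E[τ | X_0 = 84] = 1596

Let v_k = E[τ | X_0 = k]. Boundary: v_0 = v_103 = 0. Recurrence: v_k = 1 + (v_{k-1} + v_{k+1})/2 for 1 ≤ k ≤ 102. The particular solution to v_k − (v_{k-1} + v_{k+1})/2 = 1 is v_k = −k^2. Adding homogeneous solution A + B k and matching boundaries gives v_k = k (103 − k). Substituting k = 84: v_84 = 84 · 19 = 1596.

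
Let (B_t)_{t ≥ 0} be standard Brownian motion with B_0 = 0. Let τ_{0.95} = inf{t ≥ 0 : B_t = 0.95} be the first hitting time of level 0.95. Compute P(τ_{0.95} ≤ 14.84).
P(τ_{0.95} ≤ 14.84) = 2(1 − Φ(0.95/√14.84)) = 2(1 − Φ(0.2466)) ≈ 0.8052

By the reflection principle for standard BM, P(τ_b ≤ t) = 2 · P(B_t ≥ b). Since B_t ~ N(0, t), P(B_t ≥ 0.95) = 1 − Φ(0.95/√t) = 1 − Φ(0.95/√14.84) = 1 − Φ(0.2466) ≈ 0.40261. Doubling: P(τ_{0.95} ≤ 14.84) ≈ 2 · 0.40261 = 0.80522 ≈ 0.8052.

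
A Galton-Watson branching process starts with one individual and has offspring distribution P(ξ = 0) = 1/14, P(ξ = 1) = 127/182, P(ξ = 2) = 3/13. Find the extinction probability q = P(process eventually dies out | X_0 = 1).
q = 13/42

The pgf is f(s) = 1/14 + 127/182·s + 3/13·s². The extinction probability q is the smallest fixed point of f in [0, 1]. Setting s = f(s):
  3/13·s² + (127/182 − 1)·s + 1/14 = 0
  3/13·s² − (1/14 + 3/13)·s + 1/14 = 0
which factors as (s − 1)·(3/13·s − 1/14) = 0, giving roots s = 1 and s = (1/14)/(3/13) = 13/42.
Mean offspring μ = 127/182 + 2·3/13 = 211/182 > 1 (supercritical), so q < 1. The extinction probability is the smaller root: q = (1/14)/(3/13) = 13/42.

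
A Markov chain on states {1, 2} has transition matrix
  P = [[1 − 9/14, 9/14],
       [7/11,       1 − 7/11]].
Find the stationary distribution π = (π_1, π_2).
π_1 = 98/197, π_2 = 99/197

Solve πP = π with π_1 + π_2 = 1. From πP = π: π_1 · (1 − 9/14) + π_2 · 7/11 = π_1 ⇒ π_2 · 7/11 = π_1 · 9/14 ⇒ π_2/π_1 = (9/14)/(7/11) = 99/98. Together with π_1 + π_2 = 1:
  π_1 = (7/11)/(9/14 + 7/11) = (7/11)/(197/154) = 98/197,
  π_2 = (9/14)/(9/14 + 7/11) = (9/14)/(197/154) = 99/197.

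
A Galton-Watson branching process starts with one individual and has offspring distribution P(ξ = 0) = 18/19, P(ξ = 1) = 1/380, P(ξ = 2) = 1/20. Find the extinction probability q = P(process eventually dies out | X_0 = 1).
q = 1

Mean offspring μ = 0·18/19 + 1·1/380 + 2·1/20 = 39/380 ≤ 1. For μ ≤ 1 with offspring not concentrated at 1, the Galton-Watson process goes extinct almost surely, so q = 1.
(Algebraic check: The pgf is f(s) = 18/19 + 1/380·s + 1/20·s². The extinction probability q is the smallest fixed point of f in [0, 1]. Setting s = f(s):
  1/20·s² + (1/380 − 1)·s + 18/19 = 0
  1/20·s² − (18/19 + 1/20)·s + 18/19 = 0
which factors as (s − 1)·(1/20·s − 18/19) = 0, giving roots s = 1 and s = (18/19)/(1/20) = 360/19. Since 360/19 ≥ 1, the smallest root in [0, 1] is s = 1.)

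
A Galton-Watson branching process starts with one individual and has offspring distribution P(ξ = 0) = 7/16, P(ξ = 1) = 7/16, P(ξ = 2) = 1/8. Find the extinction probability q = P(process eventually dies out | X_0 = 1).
q = 1

Mean offspring μ = 0·7/16 + 1·7/16 + 2·1/8 = 11/16 ≤ 1. For μ ≤ 1 with offspring not concentrated at 1, the Galton-Watson process goes extinct almost surely, so q = 1.
(Algebraic check: The pgf is f(s) = 7/16 + 7/16·s + 1/8·s². The extinction probability q is the smallest fixed point of f in [0, 1]. Setting s = f(s):
  1/8·s² + (7/16 − 1)·s + 7/16 = 0
  1/8·s² − (7/16 + 1/8)·s + 7/16 = 0
which factors as (s − 1)·(1/8·s − 7/16) = 0, giving roots s = 1 and s = (7/16)/(1/8) = 7/2. Since 7/2 ≥ 1, the smallest root in [0, 1] is s = 1.)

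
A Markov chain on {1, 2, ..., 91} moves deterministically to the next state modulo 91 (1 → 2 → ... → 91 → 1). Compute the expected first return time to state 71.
E[T_71 | X_0 = 71] = 91

The chain cycles deterministically, so starting at state 71 it returns in exactly 91 steps. Equivalently, the stationary distribution is uniform π_j = 1/91 for every state j, so by Kac's formula E[T_71] = 1/π_71 = 91.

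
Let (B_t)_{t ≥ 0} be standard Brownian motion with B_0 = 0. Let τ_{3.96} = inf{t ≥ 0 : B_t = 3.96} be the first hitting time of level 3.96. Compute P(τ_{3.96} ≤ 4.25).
P(τ_{3.96} ≤ 4.25) = 2(1 − Φ(3.96/√4.25)) = 2(1 − Φ(1.9209)) ≈ 0.0547

By the reflection principle for standard BM, P(τ_b ≤ t) = 2 · P(B_t ≥ b). Since B_t ~ N(0, t), P(B_t ≥ 3.96) = 1 − Φ(3.96/√t) = 1 − Φ(3.96/√4.25) = 1 − Φ(1.9209) ≈ 0.02737. Doubling: P(τ_{3.96} ≤ 4.25) ≈ 2 · 0.02737 = 0.05474 ≈ 0.0547.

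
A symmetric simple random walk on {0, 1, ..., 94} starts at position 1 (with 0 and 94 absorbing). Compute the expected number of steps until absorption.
E[τ | X_0 = 1] = 93

Let v_k = E[τ | X_0 = k]. Boundary: v_0 = v_94 = 0. Recurrence: v_k = 1 + (v_{k-1} + v_{k+1})/2 for 1 ≤ k ≤ 93. The particular solution to v_k − (v_{k-1} + v_{k+1})/2 = 1 is v_k = −k^2. Adding homogeneous solution A + B k and matching boundaries gives v_k = k (94 − k). Substituting k = 1: v_1 = 1 · 93 = 93.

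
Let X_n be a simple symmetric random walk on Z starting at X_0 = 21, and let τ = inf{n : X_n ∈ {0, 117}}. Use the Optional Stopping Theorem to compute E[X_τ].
E[X_τ] = 21

X_n is a martingale and τ is a bounded-mean stopping time (indeed τ is finite a.s. with bounded expectation since the walk is in a bounded region). By the OST, E[X_τ] = E[X_0] = 21. Equivalently: E[X_τ] = 117 · P(hit 117 first) + 0 · P(hit 0 first) = 117 · (21/117) = 21.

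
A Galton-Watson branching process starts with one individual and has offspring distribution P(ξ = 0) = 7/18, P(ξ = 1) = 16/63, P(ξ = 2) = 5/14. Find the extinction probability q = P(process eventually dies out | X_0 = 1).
q = 1

Mean offspring μ = 0·7/18 + 1·16/63 + 2·5/14 = 61/63 ≤ 1. For μ ≤ 1 with offspring not concentrated at 1, the Galton-Watson process goes extinct almost surely, so q = 1.
(Algebraic check: The pgf is f(s) = 7/18 + 16/63·s + 5/14·s². The extinction probability q is the smallest fixed point of f in [0, 1]. Setting s = f(s):
  5/14·s² + (16/63 − 1)·s + 7/18 = 0
  5/14·s² − (7/18 + 5/14)·s + 7/18 = 0
which factors as (s − 1)·(5/14·s − 7/18) = 0, giving roots s = 1 and s = (7/18)/(5/14) = 49/45. Since 49/45 ≥ 1, the smallest root in [0, 1] is s = 1.)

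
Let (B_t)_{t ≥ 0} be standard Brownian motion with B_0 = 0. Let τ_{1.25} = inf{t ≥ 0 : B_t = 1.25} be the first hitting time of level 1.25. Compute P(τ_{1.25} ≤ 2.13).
P(τ_{1.25} ≤ 2.13) = 2(1 − Φ(1.25/√2.13)) = 2(1 − Φ(0.8565)) ≈ 0.3917

By the reflection principle for standard BM, P(τ_b ≤ t) = 2 · P(B_t ≥ b). Since B_t ~ N(0, t), P(B_t ≥ 1.25) = 1 − Φ(1.25/√t) = 1 − Φ(1.25/√2.13) = 1 − Φ(0.8565) ≈ 0.19586. Doubling: P(τ_{1.25} ≤ 2.13) ≈ 2 · 0.19586 = 0.39172 ≈ 0.3917.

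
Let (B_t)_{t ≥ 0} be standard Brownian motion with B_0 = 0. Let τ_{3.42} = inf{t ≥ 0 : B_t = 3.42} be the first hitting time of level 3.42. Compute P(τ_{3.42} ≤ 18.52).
P(τ_{3.42} ≤ 18.52) = 2(1 − Φ(3.42/√18.52)) = 2(1 − Φ(0.7947)) ≈ 0.4268

By the reflection principle for standard BM, P(τ_b ≤ t) = 2 · P(B_t ≥ b). Since B_t ~ N(0, t), P(B_t ≥ 3.42) = 1 − Φ(3.42/√t) = 1 − Φ(3.42/√18.52) = 1 − Φ(0.7947) ≈ 0.21339. Doubling: P(τ_{3.42} ≤ 18.52) ≈ 2 · 0.21339 = 0.42678 ≈ 0.4268.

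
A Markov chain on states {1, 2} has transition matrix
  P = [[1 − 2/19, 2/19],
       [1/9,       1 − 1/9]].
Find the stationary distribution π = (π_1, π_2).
π_1 = 19/37, π_2 = 18/37

Solve πP = π with π_1 + π_2 = 1. From πP = π: π_1 · (1 − 2/19) + π_2 · 1/9 = π_1 ⇒ π_2 · 1/9 = π_1 · 2/19 ⇒ π_2/π_1 = (2/19)/(1/9) = 18/19. Together with π_1 + π_2 = 1:
  π_1 = (1/9)/(2/19 + 1/9) = (1/9)/(37/171) = 19/37,
  π_2 = (2/19)/(2/19 + 1/9) = (2/19)/(37/171) = 18/37.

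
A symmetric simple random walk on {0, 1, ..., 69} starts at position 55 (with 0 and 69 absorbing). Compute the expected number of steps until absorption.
E[τ | X_0 = 55] = 770

Let v_k = E[τ | X_0 = k]. Boundary: v_0 = v_69 = 0. Recurrence: v_k = 1 + (v_{k-1} + v_{k+1})/2 for 1 ≤ k ≤ 68. The particular solution to v_k − (v_{k-1} + v_{k+1})/2 = 1 is v_k = −k^2. Adding homogeneous solution A + B k and matching boundaries gives v_k = k (69 − k). Substituting k = 55: v_55 = 55 · 14 = 770.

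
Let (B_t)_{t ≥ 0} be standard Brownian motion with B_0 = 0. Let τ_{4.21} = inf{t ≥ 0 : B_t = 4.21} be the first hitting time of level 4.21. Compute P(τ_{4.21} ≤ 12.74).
P(τ_{4.21} ≤ 12.74) = 2(1 − Φ(4.21/√12.74)) = 2(1 − Φ(1.1795)) ≈ 0.2382

By the reflection principle for standard BM, P(τ_b ≤ t) = 2 · P(B_t ≥ b). Since B_t ~ N(0, t), P(B_t ≥ 4.21) = 1 − Φ(4.21/√t) = 1 − Φ(4.21/√12.74) = 1 − Φ(1.1795) ≈ 0.11910. Doubling: P(τ_{4.21} ≤ 12.74) ≈ 2 · 0.11910 = 0.23820 ≈ 0.2382.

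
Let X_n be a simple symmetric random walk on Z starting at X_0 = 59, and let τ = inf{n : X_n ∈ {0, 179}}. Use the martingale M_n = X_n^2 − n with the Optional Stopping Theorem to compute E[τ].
E[τ] = 7080

M_n = X_n^2 − n is a martingale (since E[X_{n+1}^2 | F_n] = X_n^2 + 1). By OST (τ has finite mean in a bounded region), E[M_τ] = E[M_0] = X_0^2 − 0 = 59^2 = 3481. Also E[M_τ] = E[X_τ^2] − E[τ]. The walk exits at 0 or 179, with P(hit 179 first) = 59/179, so E[X_τ^2] = 179^2 · 59/179 + 0 = 10561. Thus E[τ] = E[X_τ^2] − E[M_τ] = 10561 − 3481 = 7080 = 59(179 − 59) = 7080.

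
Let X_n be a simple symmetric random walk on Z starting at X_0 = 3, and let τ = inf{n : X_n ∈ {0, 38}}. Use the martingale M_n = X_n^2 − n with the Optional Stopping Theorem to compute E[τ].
E[τ] = 105

M_n = X_n^2 − n is a martingale (since E[X_{n+1}^2 | F_n] = X_n^2 + 1). By OST (τ has finite mean in a bounded region), E[M_τ] = E[M_0] = X_0^2 − 0 = 3^2 = 9. Also E[M_τ] = E[X_τ^2] − E[τ]. The walk exits at 0 or 38, with P(hit 38 first) = 3/38, so E[X_τ^2] = 38^2 · 3/38 + 0 = 114. Thus E[τ] = E[X_τ^2] − E[M_τ] = 114 − 9 = 105 = 3(38 − 3) = 105.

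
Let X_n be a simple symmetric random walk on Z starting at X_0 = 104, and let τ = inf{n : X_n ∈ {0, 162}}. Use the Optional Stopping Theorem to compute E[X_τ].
E[X_τ] = 104

X_n is a martingale and τ is a bounded-mean stopping time (indeed τ is finite a.s. with bounded expectation since the walk is in a bounded region). By the OST, E[X_τ] = E[X_0] = 104. Equivalently: E[X_τ] = 162 · P(hit 162 first) + 0 · P(hit 0 first) = 162 · (104/162) = 104.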